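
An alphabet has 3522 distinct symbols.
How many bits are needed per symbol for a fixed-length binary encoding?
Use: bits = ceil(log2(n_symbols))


log2(3522) = 11.7822
Bracket: 2^11 = 2048 < 3522 <= 2^12 = 4096
So ceil(log2(3522)) = 12

bits = ceil(log2(3522)) = ceil(11.7822) = 12 bits


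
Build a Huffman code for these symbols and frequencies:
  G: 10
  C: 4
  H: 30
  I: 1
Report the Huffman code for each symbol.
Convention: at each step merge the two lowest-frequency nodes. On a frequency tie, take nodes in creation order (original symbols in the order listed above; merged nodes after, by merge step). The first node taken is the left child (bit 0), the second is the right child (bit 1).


Huffman tree construction:
Step 1: Merge I(1) + C(4) = 5
Step 2: Merge (I+C)(5) + G(10) = 15
Step 3: Merge ((I+C)+G)(15) + H(30) = 45
Read each symbol's code off the tree from the root (left child = 0, right child = 1).

Codes:
  G: 01 (length 2)
  C: 001 (length 3)
  H: 1 (length 1)
  I: 000 (length 3)
Average code length: 65/45 = 1.4444 bits/symbol


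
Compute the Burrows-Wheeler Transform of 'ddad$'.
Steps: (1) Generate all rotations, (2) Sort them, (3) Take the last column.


Rotations (sorted):
  0: $ddad -> last char: d
  1: ad$dd -> last char: d
  2: d$dda -> last char: a
  3: dad$d -> last char: d
  4: ddad$ -> last char: $


BWT = ddad$


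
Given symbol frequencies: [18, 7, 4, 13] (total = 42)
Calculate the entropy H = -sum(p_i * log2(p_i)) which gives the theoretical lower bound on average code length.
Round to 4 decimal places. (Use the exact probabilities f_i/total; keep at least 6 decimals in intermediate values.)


Per-symbol terms -p_i * log2(p_i) with p_i = f_i/42:
  p = 18/42 = 0.428571: log2(p) = -1.222392, -p*log2(p) = 0.523882
  p = 7/42 = 0.166667: log2(p) = -2.584963, -p*log2(p) = 0.430827
  p = 4/42 = 0.095238: log2(p) = -3.392317, -p*log2(p) = 0.323078
  p = 13/42 = 0.309524: log2(p) = -1.691878, -p*log2(p) = 0.523676
H = 0.523882 + 0.430827 + 0.323078 + 0.523676 = 1.801463

H = 1.8015 bits/symbol


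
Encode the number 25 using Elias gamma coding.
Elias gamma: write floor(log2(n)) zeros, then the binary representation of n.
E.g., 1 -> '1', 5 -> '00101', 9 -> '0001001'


num_bits = floor(log2(25)) + 1 = 5
leading_zeros = num_bits - 1 = 4
binary(25) = 11001

Elias gamma(25) = '0000' + '11001' = 000011001 (9 bits)


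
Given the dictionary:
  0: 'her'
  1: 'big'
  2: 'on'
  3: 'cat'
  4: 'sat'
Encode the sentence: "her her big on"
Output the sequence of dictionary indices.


Look up each word in the dictionary:
  'her' -> 0
  'her' -> 0
  'big' -> 1
  'on' -> 2

Encoded: [0, 0, 1, 2]


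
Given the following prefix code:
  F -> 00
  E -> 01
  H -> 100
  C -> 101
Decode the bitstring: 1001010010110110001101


Decoding step by step:
Bits 100 -> H
Bits 101 -> C
Bits 00 -> F
Bits 101 -> C
Bits 101 -> C
Bits 100 -> H
Bits 01 -> E
Bits 101 -> C


Decoded message: HCFCCHEC


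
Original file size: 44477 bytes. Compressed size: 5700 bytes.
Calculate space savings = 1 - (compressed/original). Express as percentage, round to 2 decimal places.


ratio = compressed/original = 5700/44477 = 0.128156
savings = 1 - ratio = 1 - 0.128156 = 0.871844
as a percentage: 0.871844 * 100 = 87.18%

Space savings = 1 - 5700/44477 = 87.18%


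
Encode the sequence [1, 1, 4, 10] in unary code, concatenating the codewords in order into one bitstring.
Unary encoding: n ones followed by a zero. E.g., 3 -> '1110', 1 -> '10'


Encode each number as n ones followed by a terminating 0:
  1 -> 10 (2 bits)
  1 -> 10 (2 bits)
  4 -> 11110 (5 bits)
  10 -> 11111111110 (11 bits)
Total length = 2 + 2 + 5 + 11 = 20 bits.

Unary([1, 1, 4, 10]) = 10101111011111111110 (20 bits)


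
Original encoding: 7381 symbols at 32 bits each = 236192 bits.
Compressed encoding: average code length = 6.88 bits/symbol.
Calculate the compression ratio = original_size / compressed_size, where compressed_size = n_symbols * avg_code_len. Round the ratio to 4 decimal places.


original_size = n_symbols * orig_bits = 7381 * 32 = 236192 bits
compressed_size = n_symbols * avg_code_len = 7381 * 6.88 = 50781.28 bits
ratio = original_size / compressed_size = 236192 / 50781.28 = 4.6512

Compression ratio = 4.6512


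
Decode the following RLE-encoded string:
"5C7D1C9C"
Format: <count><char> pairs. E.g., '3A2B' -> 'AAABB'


Expanding each <count><char> pair:
  5C -> 'CCCCC'
  7D -> 'DDDDDDD'
  1C -> 'C'
  9C -> 'CCCCCCCCC'

Decoded = CCCCCDDDDDDDCCCCCCCCCC


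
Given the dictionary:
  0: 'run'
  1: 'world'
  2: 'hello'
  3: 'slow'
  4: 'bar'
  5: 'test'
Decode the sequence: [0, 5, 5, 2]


Look up each index in the dictionary:
  0 -> 'run'
  5 -> 'test'
  5 -> 'test'
  2 -> 'hello'

Decoded: "run test test hello"


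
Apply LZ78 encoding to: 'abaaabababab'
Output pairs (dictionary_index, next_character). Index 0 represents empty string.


LZ78 encoding steps:
Dictionary: {0: ''}
Step 1: w='' (idx 0), next='a' -> output (0, 'a'), add 'a' as idx 1
Step 2: w='' (idx 0), next='b' -> output (0, 'b'), add 'b' as idx 2
Step 3: w='a' (idx 1), next='a' -> output (1, 'a'), add 'aa' as idx 3
Step 4: w='a' (idx 1), next='b' -> output (1, 'b'), add 'ab' as idx 4
Step 5: w='ab' (idx 4), next='a' -> output (4, 'a'), add 'aba' as idx 5
Step 6: w='b' (idx 2), next='a' -> output (2, 'a'), add 'ba' as idx 6
Step 7: w='b' (idx 2), end of input -> output (2, '')


Encoded: [(0, 'a'), (0, 'b'), (1, 'a'), (1, 'b'), (4, 'a'), (2, 'a'), (2, '')]


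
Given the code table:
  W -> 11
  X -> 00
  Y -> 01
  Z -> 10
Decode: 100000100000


Decoding:
10 -> Z
00 -> X
00 -> X
10 -> Z
00 -> X
00 -> X


Result: ZXXZXX


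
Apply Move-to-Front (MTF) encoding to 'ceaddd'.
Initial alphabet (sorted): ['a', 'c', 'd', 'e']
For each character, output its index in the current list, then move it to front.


MTF encoding:
'c': index 1 in ['a', 'c', 'd', 'e'] -> ['c', 'a', 'd', 'e']
'e': index 3 in ['c', 'a', 'd', 'e'] -> ['e', 'c', 'a', 'd']
'a': index 2 in ['e', 'c', 'a', 'd'] -> ['a', 'e', 'c', 'd']
'd': index 3 in ['a', 'e', 'c', 'd'] -> ['d', 'a', 'e', 'c']
'd': index 0 in ['d', 'a', 'e', 'c'] -> ['d', 'a', 'e', 'c']
'd': index 0 in ['d', 'a', 'e', 'c'] -> ['d', 'a', 'e', 'c']


Output: [1, 3, 2, 3, 0, 0]


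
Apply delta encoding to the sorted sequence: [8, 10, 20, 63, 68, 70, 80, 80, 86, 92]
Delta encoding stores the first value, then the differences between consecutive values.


First value: 8
Deltas:
  10 - 8 = 2
  20 - 10 = 10
  63 - 20 = 43
  68 - 63 = 5
  70 - 68 = 2
  80 - 70 = 10
  80 - 80 = 0
  86 - 80 = 6
  92 - 86 = 6


Delta encoded: [8, 2, 10, 43, 5, 2, 10, 0, 6, 6]


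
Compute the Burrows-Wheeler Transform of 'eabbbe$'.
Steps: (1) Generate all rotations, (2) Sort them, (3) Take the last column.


Rotations (sorted):
  0: $eabbbe -> last char: e
  1: abbbe$e -> last char: e
  2: bbbe$ea -> last char: a
  3: bbe$eab -> last char: b
  4: be$eabb -> last char: b
  5: e$eabbb -> last char: b
  6: eabbbe$ -> last char: $


BWT = eeabbb$


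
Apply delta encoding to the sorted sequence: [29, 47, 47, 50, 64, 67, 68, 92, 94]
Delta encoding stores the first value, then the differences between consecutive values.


First value: 29
Deltas:
  47 - 29 = 18
  47 - 47 = 0
  50 - 47 = 3
  64 - 50 = 14
  67 - 64 = 3
  68 - 67 = 1
  92 - 68 = 24
  94 - 92 = 2


Delta encoded: [29, 18, 0, 3, 14, 3, 1, 24, 2]


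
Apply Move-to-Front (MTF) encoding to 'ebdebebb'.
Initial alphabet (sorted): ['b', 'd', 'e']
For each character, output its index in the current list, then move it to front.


MTF encoding:
'e': index 2 in ['b', 'd', 'e'] -> ['e', 'b', 'd']
'b': index 1 in ['e', 'b', 'd'] -> ['b', 'e', 'd']
'd': index 2 in ['b', 'e', 'd'] -> ['d', 'b', 'e']
'e': index 2 in ['d', 'b', 'e'] -> ['e', 'd', 'b']
'b': index 2 in ['e', 'd', 'b'] -> ['b', 'e', 'd']
'e': index 1 in ['b', 'e', 'd'] -> ['e', 'b', 'd']
'b': index 1 in ['e', 'b', 'd'] -> ['b', 'e', 'd']
'b': index 0 in ['b', 'e', 'd'] -> ['b', 'e', 'd']


Output: [2, 1, 2, 2, 2, 1, 1, 0]


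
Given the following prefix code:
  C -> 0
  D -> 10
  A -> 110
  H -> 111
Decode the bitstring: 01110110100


Decoding step by step:
Bits 0 -> C
Bits 111 -> H
Bits 0 -> C
Bits 110 -> A
Bits 10 -> D
Bits 0 -> C


Decoded message: CHCADC


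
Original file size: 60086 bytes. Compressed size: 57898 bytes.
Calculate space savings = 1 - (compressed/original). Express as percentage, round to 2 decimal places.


ratio = compressed/original = 57898/60086 = 0.963586
savings = 1 - ratio = 1 - 0.963586 = 0.036414
as a percentage: 0.036414 * 100 = 3.64%

Space savings = 1 - 57898/60086 = 3.64%


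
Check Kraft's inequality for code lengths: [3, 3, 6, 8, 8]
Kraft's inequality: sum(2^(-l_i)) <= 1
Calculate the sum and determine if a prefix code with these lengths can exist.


Sum = 2^(-3) + 2^(-3) + 2^(-6) + 2^(-8) + 2^(-8)
    = 0.125 + 0.125 + 0.015625 + 0.00390625 + 0.00390625
    = 70/256 = 0.2734375
Since 0.2734375 <= 1, Kraft's inequality IS satisfied.
A prefix code with these lengths CAN exist.

Kraft sum = 0.2734375. Satisfied.


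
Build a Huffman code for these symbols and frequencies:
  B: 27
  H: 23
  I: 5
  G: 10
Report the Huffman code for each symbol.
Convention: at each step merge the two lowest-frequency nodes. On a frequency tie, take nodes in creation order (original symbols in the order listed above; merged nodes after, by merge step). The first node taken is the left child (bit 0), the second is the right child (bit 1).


Huffman tree construction:
Step 1: Merge I(5) + G(10) = 15
Step 2: Merge (I+G)(15) + H(23) = 38
Step 3: Merge B(27) + ((I+G)+H)(38) = 65
Read each symbol's code off the tree from the root (left child = 0, right child = 1).

Codes:
  B: 0 (length 1)
  H: 11 (length 2)
  I: 100 (length 3)
  G: 101 (length 3)
Average code length: 118/65 = 1.8154 bits/symbol


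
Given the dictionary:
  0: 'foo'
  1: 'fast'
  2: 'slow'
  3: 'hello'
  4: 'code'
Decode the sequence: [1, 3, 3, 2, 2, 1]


Look up each index in the dictionary:
  1 -> 'fast'
  3 -> 'hello'
  3 -> 'hello'
  2 -> 'slow'
  2 -> 'slow'
  1 -> 'fast'

Decoded: "fast hello hello slow slow fast"


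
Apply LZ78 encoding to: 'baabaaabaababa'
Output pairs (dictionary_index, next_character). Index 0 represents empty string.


LZ78 encoding steps:
Dictionary: {0: ''}
Step 1: w='' (idx 0), next='b' -> output (0, 'b'), add 'b' as idx 1
Step 2: w='' (idx 0), next='a' -> output (0, 'a'), add 'a' as idx 2
Step 3: w='a' (idx 2), next='b' -> output (2, 'b'), add 'ab' as idx 3
Step 4: w='a' (idx 2), next='a' -> output (2, 'a'), add 'aa' as idx 4
Step 5: w='ab' (idx 3), next='a' -> output (3, 'a'), add 'aba' as idx 5
Step 6: w='aba' (idx 5), next='b' -> output (5, 'b'), add 'abab' as idx 6
Step 7: w='a' (idx 2), end of input -> output (2, '')


Encoded: [(0, 'b'), (0, 'a'), (2, 'b'), (2, 'a'), (3, 'a'), (5, 'b'), (2, '')]


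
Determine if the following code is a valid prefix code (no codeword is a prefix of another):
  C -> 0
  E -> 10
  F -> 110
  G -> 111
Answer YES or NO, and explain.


Checking each pair (does one codeword prefix another?):
  C='0' vs E='10': no prefix
  C='0' vs F='110': no prefix
  C='0' vs G='111': no prefix
  E='10' vs C='0': no prefix
  E='10' vs F='110': no prefix
  E='10' vs G='111': no prefix
  F='110' vs C='0': no prefix
  F='110' vs E='10': no prefix
  F='110' vs G='111': no prefix
  G='111' vs C='0': no prefix
  G='111' vs E='10': no prefix
  G='111' vs F='110': no prefix
No violation found over all pairs.

YES -- this is a valid prefix code. No codeword is a prefix of any other codeword.


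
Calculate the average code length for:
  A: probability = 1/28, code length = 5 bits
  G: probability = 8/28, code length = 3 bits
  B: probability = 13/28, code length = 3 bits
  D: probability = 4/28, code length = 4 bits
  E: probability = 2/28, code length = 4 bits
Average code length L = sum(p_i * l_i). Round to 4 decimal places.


Weighted contributions p_i * l_i:
  A: (1/28) * 5 = 5/28
  G: (8/28) * 3 = 24/28
  B: (13/28) * 3 = 39/28
  D: (4/28) * 4 = 16/28
  E: (2/28) * 4 = 8/28
Sum = (5 + 24 + 39 + 16 + 8)/28 = 92/28

L = 92/28 = 3.2857 bits/symbol


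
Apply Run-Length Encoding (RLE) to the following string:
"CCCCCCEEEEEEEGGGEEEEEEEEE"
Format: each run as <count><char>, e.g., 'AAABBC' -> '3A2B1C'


Scanning runs left to right:
  i=0: run of 'C' x 6 -> '6C'
  i=6: run of 'E' x 7 -> '7E'
  i=13: run of 'G' x 3 -> '3G'
  i=16: run of 'E' x 9 -> '9E'

RLE = 6C7E3G9E


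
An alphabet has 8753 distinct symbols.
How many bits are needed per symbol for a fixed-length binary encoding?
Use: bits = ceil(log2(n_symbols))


log2(8753) = 13.0956
Bracket: 2^13 = 8192 < 8753 <= 2^14 = 16384
So ceil(log2(8753)) = 14

bits = ceil(log2(8753)) = ceil(13.0956) = 14 bits


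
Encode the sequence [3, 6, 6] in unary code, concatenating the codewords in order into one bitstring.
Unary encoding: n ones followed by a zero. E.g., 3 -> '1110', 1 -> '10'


Encode each number as n ones followed by a terminating 0:
  3 -> 1110 (4 bits)
  6 -> 1111110 (7 bits)
  6 -> 1111110 (7 bits)
Total length = 4 + 7 + 7 = 18 bits.

Unary([3, 6, 6]) = 111011111101111110 (18 bits)


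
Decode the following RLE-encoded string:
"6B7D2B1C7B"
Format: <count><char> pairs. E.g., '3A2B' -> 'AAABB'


Expanding each <count><char> pair:
  6B -> 'BBBBBB'
  7D -> 'DDDDDDD'
  2B -> 'BB'
  1C -> 'C'
  7B -> 'BBBBBBB'

Decoded = BBBBBBDDDDDDDBBCBBBBBBB


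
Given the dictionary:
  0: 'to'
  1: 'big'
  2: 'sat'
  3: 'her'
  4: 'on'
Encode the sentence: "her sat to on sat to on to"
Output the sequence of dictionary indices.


Look up each word in the dictionary:
  'her' -> 3
  'sat' -> 2
  'to' -> 0
  'on' -> 4
  'sat' -> 2
  'to' -> 0
  'on' -> 4
  'to' -> 0

Encoded: [3, 2, 0, 4, 2, 0, 4, 0]


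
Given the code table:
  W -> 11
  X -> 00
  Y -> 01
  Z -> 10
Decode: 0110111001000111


Decoding:
01 -> Y
10 -> Z
11 -> W
10 -> Z
01 -> Y
00 -> X
01 -> Y
11 -> W


Result: YZWZYXYW


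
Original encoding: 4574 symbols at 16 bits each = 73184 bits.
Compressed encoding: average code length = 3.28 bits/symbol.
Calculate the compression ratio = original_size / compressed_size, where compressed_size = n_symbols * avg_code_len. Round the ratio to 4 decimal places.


original_size = n_symbols * orig_bits = 4574 * 16 = 73184 bits
compressed_size = n_symbols * avg_code_len = 4574 * 3.28 = 15002.72 bits
ratio = original_size / compressed_size = 73184 / 15002.72 = 4.878

Compression ratio = 4.878


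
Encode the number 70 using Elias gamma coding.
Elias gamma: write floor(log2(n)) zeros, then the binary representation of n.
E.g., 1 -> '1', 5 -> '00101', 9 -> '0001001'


num_bits = floor(log2(70)) + 1 = 7
leading_zeros = num_bits - 1 = 6
binary(70) = 1000110

Elias gamma(70) = '000000' + '1000110' = 0000001000110 (13 bits)


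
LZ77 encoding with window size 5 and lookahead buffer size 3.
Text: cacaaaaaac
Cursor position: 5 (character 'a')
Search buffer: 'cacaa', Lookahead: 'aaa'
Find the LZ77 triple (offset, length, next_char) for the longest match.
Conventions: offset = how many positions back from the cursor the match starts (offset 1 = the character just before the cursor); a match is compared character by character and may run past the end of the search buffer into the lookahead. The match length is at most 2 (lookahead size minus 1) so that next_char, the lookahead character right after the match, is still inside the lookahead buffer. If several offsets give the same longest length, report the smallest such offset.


Try each offset into the search buffer:
  offset=1 (pos 4, char 'a'): match length 2
  offset=2 (pos 3, char 'a'): match length 2
  offset=3 (pos 2, char 'c'): match length 0
  offset=4 (pos 1, char 'a'): match length 1
  offset=5 (pos 0, char 'c'): match length 0
Longest match has length 2, found at offsets 1, 2; take the smallest, offset 1.
next_char = character at position 5 + 2 = 7 -> 'a'

Best match: offset=1, length=2 (matching 'aa' starting at position 4)
LZ77 triple: (1, 2, 'a')


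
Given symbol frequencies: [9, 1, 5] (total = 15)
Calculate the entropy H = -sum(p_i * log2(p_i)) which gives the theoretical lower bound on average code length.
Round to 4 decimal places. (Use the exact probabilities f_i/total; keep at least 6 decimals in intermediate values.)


Per-symbol terms -p_i * log2(p_i) with p_i = f_i/15:
  p = 9/15 = 0.600000: log2(p) = -0.736966, -p*log2(p) = 0.442179
  p = 1/15 = 0.066667: log2(p) = -3.906891, -p*log2(p) = 0.260459
  p = 5/15 = 0.333333: log2(p) = -1.584963, -p*log2(p) = 0.528321
H = 0.442179 + 0.260459 + 0.528321 = 1.230959

H = 1.231 bits/symbol


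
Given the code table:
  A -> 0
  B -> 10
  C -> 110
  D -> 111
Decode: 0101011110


Decoding:
0 -> A
10 -> B
10 -> B
111 -> D
10 -> B


Result: ABBDB


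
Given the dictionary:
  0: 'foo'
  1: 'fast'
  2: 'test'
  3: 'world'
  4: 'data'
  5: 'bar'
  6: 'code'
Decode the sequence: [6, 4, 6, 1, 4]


Look up each index in the dictionary:
  6 -> 'code'
  4 -> 'data'
  6 -> 'code'
  1 -> 'fast'
  4 -> 'data'

Decoded: "code data code fast data"


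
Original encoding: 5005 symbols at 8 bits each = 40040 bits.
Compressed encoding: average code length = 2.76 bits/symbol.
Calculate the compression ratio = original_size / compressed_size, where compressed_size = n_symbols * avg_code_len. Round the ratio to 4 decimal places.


original_size = n_symbols * orig_bits = 5005 * 8 = 40040 bits
compressed_size = n_symbols * avg_code_len = 5005 * 2.76 = 13813.8 bits
ratio = original_size / compressed_size = 40040 / 13813.8 = 2.8986

Compression ratio = 2.8986


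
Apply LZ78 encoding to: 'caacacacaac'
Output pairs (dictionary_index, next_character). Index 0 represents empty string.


LZ78 encoding steps:
Dictionary: {0: ''}
Step 1: w='' (idx 0), next='c' -> output (0, 'c'), add 'c' as idx 1
Step 2: w='' (idx 0), next='a' -> output (0, 'a'), add 'a' as idx 2
Step 3: w='a' (idx 2), next='c' -> output (2, 'c'), add 'ac' as idx 3
Step 4: w='ac' (idx 3), next='a' -> output (3, 'a'), add 'aca' as idx 4
Step 5: w='c' (idx 1), next='a' -> output (1, 'a'), add 'ca' as idx 5
Step 6: w='ac' (idx 3), end of input -> output (3, '')


Encoded: [(0, 'c'), (0, 'a'), (2, 'c'), (3, 'a'), (1, 'a'), (3, '')]


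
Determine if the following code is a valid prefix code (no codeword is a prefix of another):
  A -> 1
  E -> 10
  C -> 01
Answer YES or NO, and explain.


Checking each pair (does one codeword prefix another?):
  A='1' vs E='10': prefix -- VIOLATION

NO -- this is NOT a valid prefix code. A (1) is a prefix of E (10).


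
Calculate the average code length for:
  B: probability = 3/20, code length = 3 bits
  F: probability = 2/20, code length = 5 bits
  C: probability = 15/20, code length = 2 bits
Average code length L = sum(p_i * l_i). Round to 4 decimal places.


Weighted contributions p_i * l_i:
  B: (3/20) * 3 = 9/20
  F: (2/20) * 5 = 10/20
  C: (15/20) * 2 = 30/20
Sum = (9 + 10 + 30)/20 = 49/20

L = 49/20 = 2.4500 bits/symbol


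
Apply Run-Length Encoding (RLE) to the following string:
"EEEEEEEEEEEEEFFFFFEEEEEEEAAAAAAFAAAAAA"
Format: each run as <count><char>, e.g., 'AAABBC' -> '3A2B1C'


Scanning runs left to right:
  i=0: run of 'E' x 13 -> '13E'
  i=13: run of 'F' x 5 -> '5F'
  i=18: run of 'E' x 7 -> '7E'
  i=25: run of 'A' x 6 -> '6A'
  i=31: run of 'F' x 1 -> '1F'
  i=32: run of 'A' x 6 -> '6A'

RLE = 13E5F7E6A1F6A


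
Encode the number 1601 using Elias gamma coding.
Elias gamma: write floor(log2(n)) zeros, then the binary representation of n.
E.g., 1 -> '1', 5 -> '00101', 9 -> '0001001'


num_bits = floor(log2(1601)) + 1 = 11
leading_zeros = num_bits - 1 = 10
binary(1601) = 11001000001

Elias gamma(1601) = '0000000000' + '11001000001' = 000000000011001000001 (21 bits)


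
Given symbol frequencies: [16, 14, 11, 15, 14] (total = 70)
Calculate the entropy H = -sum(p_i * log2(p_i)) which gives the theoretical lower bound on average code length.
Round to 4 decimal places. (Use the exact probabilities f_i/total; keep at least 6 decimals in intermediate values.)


Per-symbol terms -p_i * log2(p_i) with p_i = f_i/70:
  p = 16/70 = 0.228571: log2(p) = -2.129283, -p*log2(p) = 0.486693
  p = 14/70 = 0.200000: log2(p) = -2.321928, -p*log2(p) = 0.464386
  p = 11/70 = 0.157143: log2(p) = -2.669851, -p*log2(p) = 0.419548
  p = 15/70 = 0.214286: log2(p) = -2.222392, -p*log2(p) = 0.476227
  p = 14/70 = 0.200000: log2(p) = -2.321928, -p*log2(p) = 0.464386
H = 0.486693 + 0.464386 + 0.419548 + 0.476227 + 0.464386 = 2.311240

H = 2.3112 bits/symbol


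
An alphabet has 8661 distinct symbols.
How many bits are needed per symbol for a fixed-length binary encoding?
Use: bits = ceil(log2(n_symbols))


log2(8661) = 13.0803
Bracket: 2^13 = 8192 < 8661 <= 2^14 = 16384
So ceil(log2(8661)) = 14

bits = ceil(log2(8661)) = ceil(13.0803) = 14 bits


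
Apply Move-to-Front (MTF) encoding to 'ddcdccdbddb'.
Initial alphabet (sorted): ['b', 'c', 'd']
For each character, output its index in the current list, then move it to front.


MTF encoding:
'd': index 2 in ['b', 'c', 'd'] -> ['d', 'b', 'c']
'd': index 0 in ['d', 'b', 'c'] -> ['d', 'b', 'c']
'c': index 2 in ['d', 'b', 'c'] -> ['c', 'd', 'b']
'd': index 1 in ['c', 'd', 'b'] -> ['d', 'c', 'b']
'c': index 1 in ['d', 'c', 'b'] -> ['c', 'd', 'b']
'c': index 0 in ['c', 'd', 'b'] -> ['c', 'd', 'b']
'd': index 1 in ['c', 'd', 'b'] -> ['d', 'c', 'b']
'b': index 2 in ['d', 'c', 'b'] -> ['b', 'd', 'c']
'd': index 1 in ['b', 'd', 'c'] -> ['d', 'b', 'c']
'd': index 0 in ['d', 'b', 'c'] -> ['d', 'b', 'c']
'b': index 1 in ['d', 'b', 'c'] -> ['b', 'd', 'c']


Output: [2, 0, 2, 1, 1, 0, 1, 2, 1, 0, 1]


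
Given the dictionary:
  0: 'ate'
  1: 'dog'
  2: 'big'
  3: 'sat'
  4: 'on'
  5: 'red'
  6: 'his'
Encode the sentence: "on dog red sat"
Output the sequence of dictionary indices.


Look up each word in the dictionary:
  'on' -> 4
  'dog' -> 1
  'red' -> 5
  'sat' -> 3

Encoded: [4, 1, 5, 3]


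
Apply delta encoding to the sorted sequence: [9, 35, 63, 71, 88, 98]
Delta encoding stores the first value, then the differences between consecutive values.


First value: 9
Deltas:
  35 - 9 = 26
  63 - 35 = 28
  71 - 63 = 8
  88 - 71 = 17
  98 - 88 = 10


Delta encoded: [9, 26, 28, 8, 17, 10]


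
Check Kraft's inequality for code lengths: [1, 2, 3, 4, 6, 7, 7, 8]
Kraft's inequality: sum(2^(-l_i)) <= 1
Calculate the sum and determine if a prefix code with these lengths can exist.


Sum = 2^(-1) + 2^(-2) + 2^(-3) + 2^(-4) + 2^(-6) + 2^(-7) + 2^(-7) + 2^(-8)
    = 0.5 + 0.25 + 0.125 + 0.0625 + 0.015625 + 0.0078125 + 0.0078125 + 0.00390625
    = 249/256 = 0.97265625
Since 0.97265625 <= 1, Kraft's inequality IS satisfied.
A prefix code with these lengths CAN exist.

Kraft sum = 0.97265625. Satisfied.


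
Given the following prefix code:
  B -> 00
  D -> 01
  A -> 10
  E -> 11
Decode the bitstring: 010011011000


Decoding step by step:
Bits 01 -> D
Bits 00 -> B
Bits 11 -> E
Bits 01 -> D
Bits 10 -> A
Bits 00 -> B


Decoded message: DBEDAB


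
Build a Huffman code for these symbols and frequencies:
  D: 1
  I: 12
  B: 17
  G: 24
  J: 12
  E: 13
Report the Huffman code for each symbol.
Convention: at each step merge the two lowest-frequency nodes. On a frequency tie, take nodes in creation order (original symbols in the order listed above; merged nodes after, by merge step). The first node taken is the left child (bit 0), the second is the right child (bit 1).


Huffman tree construction:
Step 1: Merge D(1) + I(12) = 13
Step 2: Merge J(12) + E(13) = 25
Step 3: Merge (D+I)(13) + B(17) = 30
Step 4: Merge G(24) + (J+E)(25) = 49
Step 5: Merge ((D+I)+B)(30) + (G+(J+E))(49) = 79
Read each symbol's code off the tree from the root (left child = 0, right child = 1).

Codes:
  D: 000 (length 3)
  I: 001 (length 3)
  B: 01 (length 2)
  G: 10 (length 2)
  J: 110 (length 3)
  E: 111 (length 3)
Average code length: 196/79 = 2.4810 bits/symbol


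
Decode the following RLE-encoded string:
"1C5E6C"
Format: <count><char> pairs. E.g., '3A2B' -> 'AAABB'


Expanding each <count><char> pair:
  1C -> 'C'
  5E -> 'EEEEE'
  6C -> 'CCCCCC'

Decoded = CEEEEECCCCCC


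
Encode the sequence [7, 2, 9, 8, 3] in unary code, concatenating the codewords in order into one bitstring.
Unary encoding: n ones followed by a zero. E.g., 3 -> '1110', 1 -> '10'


Encode each number as n ones followed by a terminating 0:
  7 -> 11111110 (8 bits)
  2 -> 110 (3 bits)
  9 -> 1111111110 (10 bits)
  8 -> 111111110 (9 bits)
  3 -> 1110 (4 bits)
Total length = 8 + 3 + 10 + 9 + 4 = 34 bits.

Unary([7, 2, 9, 8, 3]) = 1111111011011111111101111111101110 (34 bits)


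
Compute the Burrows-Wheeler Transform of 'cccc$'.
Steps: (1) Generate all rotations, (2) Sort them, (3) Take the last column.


Rotations (sorted):
  0: $cccc -> last char: c
  1: c$ccc -> last char: c
  2: cc$cc -> last char: c
  3: ccc$c -> last char: c
  4: cccc$ -> last char: $


BWT = cccc$


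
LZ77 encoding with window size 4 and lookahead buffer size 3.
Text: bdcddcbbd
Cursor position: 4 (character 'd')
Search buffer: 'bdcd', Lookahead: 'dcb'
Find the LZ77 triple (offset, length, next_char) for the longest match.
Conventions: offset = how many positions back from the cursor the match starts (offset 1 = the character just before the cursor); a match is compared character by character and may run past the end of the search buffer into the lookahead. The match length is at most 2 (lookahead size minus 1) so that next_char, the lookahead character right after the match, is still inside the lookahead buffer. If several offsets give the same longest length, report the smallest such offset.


Try each offset into the search buffer:
  offset=1 (pos 3, char 'd'): match length 1
  offset=2 (pos 2, char 'c'): match length 0
  offset=3 (pos 1, char 'd'): match length 2
  offset=4 (pos 0, char 'b'): match length 0
Longest match has length 2 at offset 3.
next_char = character at position 4 + 2 = 6 -> 'b'

Best match: offset=3, length=2 (matching 'dc' starting at position 1)
LZ77 triple: (3, 2, 'b')


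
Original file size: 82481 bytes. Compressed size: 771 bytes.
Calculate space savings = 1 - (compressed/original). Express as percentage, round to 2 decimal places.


ratio = compressed/original = 771/82481 = 0.009348
savings = 1 - ratio = 1 - 0.009348 = 0.990652
as a percentage: 0.990652 * 100 = 99.07%

Space savings = 1 - 771/82481 = 99.07%


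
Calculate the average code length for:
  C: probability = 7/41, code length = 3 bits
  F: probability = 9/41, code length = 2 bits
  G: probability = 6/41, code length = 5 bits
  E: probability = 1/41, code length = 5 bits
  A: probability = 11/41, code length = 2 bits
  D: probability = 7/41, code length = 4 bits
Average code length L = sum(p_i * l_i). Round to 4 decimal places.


Weighted contributions p_i * l_i:
  C: (7/41) * 3 = 21/41
  F: (9/41) * 2 = 18/41
  G: (6/41) * 5 = 30/41
  E: (1/41) * 5 = 5/41
  A: (11/41) * 2 = 22/41
  D: (7/41) * 4 = 28/41
Sum = (21 + 18 + 30 + 5 + 22 + 28)/41 = 124/41

L = 124/41 = 3.0244 bits/symbol


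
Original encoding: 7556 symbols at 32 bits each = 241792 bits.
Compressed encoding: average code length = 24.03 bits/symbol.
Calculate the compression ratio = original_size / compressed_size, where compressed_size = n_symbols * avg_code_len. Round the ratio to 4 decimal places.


original_size = n_symbols * orig_bits = 7556 * 32 = 241792 bits
compressed_size = n_symbols * avg_code_len = 7556 * 24.03 = 181570.68 bits
ratio = original_size / compressed_size = 241792 / 181570.68 = 1.3317

Compression ratio = 1.3317


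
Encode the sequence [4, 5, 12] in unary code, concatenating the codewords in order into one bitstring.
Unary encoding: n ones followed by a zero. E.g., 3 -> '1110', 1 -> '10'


Encode each number as n ones followed by a terminating 0:
  4 -> 11110 (5 bits)
  5 -> 111110 (6 bits)
  12 -> 1111111111110 (13 bits)
Total length = 5 + 6 + 13 = 24 bits.

Unary([4, 5, 12]) = 111101111101111111111110 (24 bits)


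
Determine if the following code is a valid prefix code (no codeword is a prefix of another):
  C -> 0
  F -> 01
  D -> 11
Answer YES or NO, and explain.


Checking each pair (does one codeword prefix another?):
  C='0' vs F='01': prefix -- VIOLATION

NO -- this is NOT a valid prefix code. C (0) is a prefix of F (01).


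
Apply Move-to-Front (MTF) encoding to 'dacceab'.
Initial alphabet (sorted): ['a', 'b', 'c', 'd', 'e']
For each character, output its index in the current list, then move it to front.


MTF encoding:
'd': index 3 in ['a', 'b', 'c', 'd', 'e'] -> ['d', 'a', 'b', 'c', 'e']
'a': index 1 in ['d', 'a', 'b', 'c', 'e'] -> ['a', 'd', 'b', 'c', 'e']
'c': index 3 in ['a', 'd', 'b', 'c', 'e'] -> ['c', 'a', 'd', 'b', 'e']
'c': index 0 in ['c', 'a', 'd', 'b', 'e'] -> ['c', 'a', 'd', 'b', 'e']
'e': index 4 in ['c', 'a', 'd', 'b', 'e'] -> ['e', 'c', 'a', 'd', 'b']
'a': index 2 in ['e', 'c', 'a', 'd', 'b'] -> ['a', 'e', 'c', 'd', 'b']
'b': index 4 in ['a', 'e', 'c', 'd', 'b'] -> ['b', 'a', 'e', 'c', 'd']


Output: [3, 1, 3, 0, 4, 2, 4]


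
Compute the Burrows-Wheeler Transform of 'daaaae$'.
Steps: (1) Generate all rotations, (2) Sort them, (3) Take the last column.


Rotations (sorted):
  0: $daaaae -> last char: e
  1: aaaae$d -> last char: d
  2: aaae$da -> last char: a
  3: aae$daa -> last char: a
  4: ae$daaa -> last char: a
  5: daaaae$ -> last char: $
  6: e$daaaa -> last char: a


BWT = edaaa$a


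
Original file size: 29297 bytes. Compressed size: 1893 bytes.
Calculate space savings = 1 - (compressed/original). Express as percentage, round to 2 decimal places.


ratio = compressed/original = 1893/29297 = 0.064614
savings = 1 - ratio = 1 - 0.064614 = 0.935386
as a percentage: 0.935386 * 100 = 93.54%

Space savings = 1 - 1893/29297 = 93.54%


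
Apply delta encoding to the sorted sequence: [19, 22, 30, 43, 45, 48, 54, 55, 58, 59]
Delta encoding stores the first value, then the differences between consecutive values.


First value: 19
Deltas:
  22 - 19 = 3
  30 - 22 = 8
  43 - 30 = 13
  45 - 43 = 2
  48 - 45 = 3
  54 - 48 = 6
  55 - 54 = 1
  58 - 55 = 3
  59 - 58 = 1


Delta encoded: [19, 3, 8, 13, 2, 3, 6, 1, 3, 1]


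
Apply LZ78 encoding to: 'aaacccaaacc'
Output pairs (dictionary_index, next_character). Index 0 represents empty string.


LZ78 encoding steps:
Dictionary: {0: ''}
Step 1: w='' (idx 0), next='a' -> output (0, 'a'), add 'a' as idx 1
Step 2: w='a' (idx 1), next='a' -> output (1, 'a'), add 'aa' as idx 2
Step 3: w='' (idx 0), next='c' -> output (0, 'c'), add 'c' as idx 3
Step 4: w='c' (idx 3), next='c' -> output (3, 'c'), add 'cc' as idx 4
Step 5: w='aa' (idx 2), next='a' -> output (2, 'a'), add 'aaa' as idx 5
Step 6: w='cc' (idx 4), end of input -> output (4, '')


Encoded: [(0, 'a'), (1, 'a'), (0, 'c'), (3, 'c'), (2, 'a'), (4, '')]


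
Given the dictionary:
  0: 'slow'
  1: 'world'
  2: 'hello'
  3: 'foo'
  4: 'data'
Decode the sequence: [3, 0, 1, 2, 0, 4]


Look up each index in the dictionary:
  3 -> 'foo'
  0 -> 'slow'
  1 -> 'world'
  2 -> 'hello'
  0 -> 'slow'
  4 -> 'data'

Decoded: "foo slow world hello slow data"


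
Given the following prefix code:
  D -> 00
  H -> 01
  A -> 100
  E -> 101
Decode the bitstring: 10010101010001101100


Decoding step by step:
Bits 100 -> A
Bits 101 -> E
Bits 01 -> H
Bits 01 -> H
Bits 00 -> D
Bits 01 -> H
Bits 101 -> E
Bits 100 -> A


Decoded message: AEHHDHEA


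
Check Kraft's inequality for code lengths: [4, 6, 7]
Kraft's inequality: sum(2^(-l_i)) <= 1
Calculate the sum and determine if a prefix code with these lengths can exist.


Sum = 2^(-4) + 2^(-6) + 2^(-7)
    = 0.0625 + 0.015625 + 0.0078125
    = 11/128 = 0.0859375
Since 0.0859375 <= 1, Kraft's inequality IS satisfied.
A prefix code with these lengths CAN exist.

Kraft sum = 0.0859375. Satisfied.


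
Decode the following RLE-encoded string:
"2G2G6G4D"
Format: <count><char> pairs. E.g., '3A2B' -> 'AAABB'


Expanding each <count><char> pair:
  2G -> 'GG'
  2G -> 'GG'
  6G -> 'GGGGGG'
  4D -> 'DDDD'

Decoded = GGGGGGGGGGDDDD


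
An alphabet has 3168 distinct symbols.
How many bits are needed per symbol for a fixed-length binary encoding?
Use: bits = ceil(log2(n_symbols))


log2(3168) = 11.6294
Bracket: 2^11 = 2048 < 3168 <= 2^12 = 4096
So ceil(log2(3168)) = 12

bits = ceil(log2(3168)) = ceil(11.6294) = 12 bits


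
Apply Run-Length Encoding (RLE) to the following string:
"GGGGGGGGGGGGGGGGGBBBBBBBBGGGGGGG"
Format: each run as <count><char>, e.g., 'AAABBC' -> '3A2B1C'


Scanning runs left to right:
  i=0: run of 'G' x 17 -> '17G'
  i=17: run of 'B' x 8 -> '8B'
  i=25: run of 'G' x 7 -> '7G'

RLE = 17G8B7G


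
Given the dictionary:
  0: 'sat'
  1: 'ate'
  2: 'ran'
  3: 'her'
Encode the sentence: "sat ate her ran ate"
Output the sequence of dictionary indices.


Look up each word in the dictionary:
  'sat' -> 0
  'ate' -> 1
  'her' -> 3
  'ran' -> 2
  'ate' -> 1

Encoded: [0, 1, 3, 2, 1]


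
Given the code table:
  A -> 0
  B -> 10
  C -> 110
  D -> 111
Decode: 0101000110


Decoding:
0 -> A
10 -> B
10 -> B
0 -> A
0 -> A
110 -> C


Result: ABBAAC


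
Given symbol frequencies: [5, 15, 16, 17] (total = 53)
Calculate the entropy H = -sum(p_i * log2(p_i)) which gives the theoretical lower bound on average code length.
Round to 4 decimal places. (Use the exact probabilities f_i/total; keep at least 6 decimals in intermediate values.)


Per-symbol terms -p_i * log2(p_i) with p_i = f_i/53:
  p = 5/53 = 0.094340: log2(p) = -3.405992, -p*log2(p) = 0.321320
  p = 15/53 = 0.283019: log2(p) = -1.821030, -p*log2(p) = 0.515386
  p = 16/53 = 0.301887: log2(p) = -1.727920, -p*log2(p) = 0.521636
  p = 17/53 = 0.320755: log2(p) = -1.640458, -p*log2(p) = 0.526185
H = 0.321320 + 0.515386 + 0.521636 + 0.526185 = 1.884527

H = 1.8845 bits/symbol


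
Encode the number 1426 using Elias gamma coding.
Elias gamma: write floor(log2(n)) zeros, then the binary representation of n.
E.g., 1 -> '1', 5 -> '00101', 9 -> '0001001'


num_bits = floor(log2(1426)) + 1 = 11
leading_zeros = num_bits - 1 = 10
binary(1426) = 10110010010

Elias gamma(1426) = '0000000000' + '10110010010' = 000000000010110010010 (21 bits)


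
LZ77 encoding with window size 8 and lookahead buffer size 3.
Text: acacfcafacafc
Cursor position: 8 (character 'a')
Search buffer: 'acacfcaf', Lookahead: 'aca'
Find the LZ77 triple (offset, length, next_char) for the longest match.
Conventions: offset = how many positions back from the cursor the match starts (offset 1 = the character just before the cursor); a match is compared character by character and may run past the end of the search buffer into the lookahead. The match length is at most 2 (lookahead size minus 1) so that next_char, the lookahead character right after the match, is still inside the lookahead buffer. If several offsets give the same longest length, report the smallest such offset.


Try each offset into the search buffer:
  offset=1 (pos 7, char 'f'): match length 0
  offset=2 (pos 6, char 'a'): match length 1
  offset=3 (pos 5, char 'c'): match length 0
  offset=4 (pos 4, char 'f'): match length 0
  offset=5 (pos 3, char 'c'): match length 0
  offset=6 (pos 2, char 'a'): match length 2
  offset=7 (pos 1, char 'c'): match length 0
  offset=8 (pos 0, char 'a'): match length 2
Longest match has length 2, found at offsets 6, 8; take the smallest, offset 6.
next_char = character at position 8 + 2 = 10 -> 'a'

Best match: offset=6, length=2 (matching 'ac' starting at position 2)
LZ77 triple: (6, 2, 'a')


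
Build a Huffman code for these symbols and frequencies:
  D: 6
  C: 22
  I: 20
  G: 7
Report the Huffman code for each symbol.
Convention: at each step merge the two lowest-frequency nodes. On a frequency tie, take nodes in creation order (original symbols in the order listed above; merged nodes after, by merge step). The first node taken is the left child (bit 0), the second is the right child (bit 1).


Huffman tree construction:
Step 1: Merge D(6) + G(7) = 13
Step 2: Merge (D+G)(13) + I(20) = 33
Step 3: Merge C(22) + ((D+G)+I)(33) = 55
Read each symbol's code off the tree from the root (left child = 0, right child = 1).

Codes:
  D: 100 (length 3)
  C: 0 (length 1)
  I: 11 (length 2)
  G: 101 (length 3)
Average code length: 101/55 = 1.8364 bits/symbol


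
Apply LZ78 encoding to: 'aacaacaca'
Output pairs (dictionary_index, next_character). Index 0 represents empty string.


LZ78 encoding steps:
Dictionary: {0: ''}
Step 1: w='' (idx 0), next='a' -> output (0, 'a'), add 'a' as idx 1
Step 2: w='a' (idx 1), next='c' -> output (1, 'c'), add 'ac' as idx 2
Step 3: w='a' (idx 1), next='a' -> output (1, 'a'), add 'aa' as idx 3
Step 4: w='' (idx 0), next='c' -> output (0, 'c'), add 'c' as idx 4
Step 5: w='ac' (idx 2), next='a' -> output (2, 'a'), add 'aca' as idx 5


Encoded: [(0, 'a'), (1, 'c'), (1, 'a'), (0, 'c'), (2, 'a')]


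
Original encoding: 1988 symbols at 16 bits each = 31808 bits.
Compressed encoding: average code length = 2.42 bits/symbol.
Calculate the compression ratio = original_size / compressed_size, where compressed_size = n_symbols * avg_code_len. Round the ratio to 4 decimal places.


original_size = n_symbols * orig_bits = 1988 * 16 = 31808 bits
compressed_size = n_symbols * avg_code_len = 1988 * 2.42 = 4810.96 bits
ratio = original_size / compressed_size = 31808 / 4810.96 = 6.6116

Compression ratio = 6.6116


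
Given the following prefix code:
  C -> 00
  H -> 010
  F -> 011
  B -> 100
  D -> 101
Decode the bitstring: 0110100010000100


Decoding step by step:
Bits 011 -> F
Bits 010 -> H
Bits 00 -> C
Bits 100 -> B
Bits 00 -> C
Bits 100 -> B


Decoded message: FHCBCB


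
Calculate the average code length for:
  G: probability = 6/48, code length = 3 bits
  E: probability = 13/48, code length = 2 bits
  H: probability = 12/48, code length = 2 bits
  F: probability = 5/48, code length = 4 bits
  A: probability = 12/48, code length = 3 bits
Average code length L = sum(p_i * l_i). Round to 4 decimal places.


Weighted contributions p_i * l_i:
  G: (6/48) * 3 = 18/48
  E: (13/48) * 2 = 26/48
  H: (12/48) * 2 = 24/48
  F: (5/48) * 4 = 20/48
  A: (12/48) * 3 = 36/48
Sum = (18 + 26 + 24 + 20 + 36)/48 = 124/48

L = 124/48 = 2.5833 bits/symbol


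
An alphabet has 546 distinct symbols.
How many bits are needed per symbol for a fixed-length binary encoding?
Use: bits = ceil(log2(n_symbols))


log2(546) = 9.0928
Bracket: 2^9 = 512 < 546 <= 2^10 = 1024
So ceil(log2(546)) = 10

bits = ceil(log2(546)) = ceil(9.0928) = 10 bits


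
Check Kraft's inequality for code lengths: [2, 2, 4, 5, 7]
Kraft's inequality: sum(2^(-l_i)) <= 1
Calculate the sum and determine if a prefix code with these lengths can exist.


Sum = 2^(-2) + 2^(-2) + 2^(-4) + 2^(-5) + 2^(-7)
    = 0.25 + 0.25 + 0.0625 + 0.03125 + 0.0078125
    = 77/128 = 0.6015625
Since 0.6015625 <= 1, Kraft's inequality IS satisfied.
A prefix code with these lengths CAN exist.

Kraft sum = 0.6015625. Satisfied.


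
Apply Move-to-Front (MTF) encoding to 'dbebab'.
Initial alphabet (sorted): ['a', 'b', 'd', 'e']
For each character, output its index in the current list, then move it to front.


MTF encoding:
'd': index 2 in ['a', 'b', 'd', 'e'] -> ['d', 'a', 'b', 'e']
'b': index 2 in ['d', 'a', 'b', 'e'] -> ['b', 'd', 'a', 'e']
'e': index 3 in ['b', 'd', 'a', 'e'] -> ['e', 'b', 'd', 'a']
'b': index 1 in ['e', 'b', 'd', 'a'] -> ['b', 'e', 'd', 'a']
'a': index 3 in ['b', 'e', 'd', 'a'] -> ['a', 'b', 'e', 'd']
'b': index 1 in ['a', 'b', 'e', 'd'] -> ['b', 'a', 'e', 'd']


Output: [2, 2, 3, 1, 3, 1]


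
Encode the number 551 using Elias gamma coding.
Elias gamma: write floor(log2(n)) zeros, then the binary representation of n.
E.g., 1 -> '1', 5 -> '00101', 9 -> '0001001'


num_bits = floor(log2(551)) + 1 = 10
leading_zeros = num_bits - 1 = 9
binary(551) = 1000100111

Elias gamma(551) = '000000000' + '1000100111' = 0000000001000100111 (19 bits)


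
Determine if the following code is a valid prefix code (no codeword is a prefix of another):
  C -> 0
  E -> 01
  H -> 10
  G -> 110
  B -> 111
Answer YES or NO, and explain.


Checking each pair (does one codeword prefix another?):
  C='0' vs E='01': prefix -- VIOLATION

NO -- this is NOT a valid prefix code. C (0) is a prefix of E (01).
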